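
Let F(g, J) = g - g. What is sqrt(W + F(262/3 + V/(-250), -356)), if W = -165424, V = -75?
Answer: 28*I*sqrt(211) ≈ 406.72*I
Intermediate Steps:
F(g, J) = 0
sqrt(W + F(262/3 + V/(-250), -356)) = sqrt(-165424 + 0) = sqrt(-165424) = 28*I*sqrt(211)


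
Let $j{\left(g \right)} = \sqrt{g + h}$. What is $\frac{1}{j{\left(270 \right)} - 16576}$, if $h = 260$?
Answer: $- \frac{8288}{137381623} - \frac{\sqrt{530}}{274763246} \approx -6.0412 \cdot 10^{-5}$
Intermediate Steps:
$j{\left(g \right)} = \sqrt{260 + g}$ ($j{\left(g \right)} = \sqrt{g + 260} = \sqrt{260 + g}$)
$\frac{1}{j{\left(270 \right)} - 16576} = \frac{1}{\sqrt{260 + 270} - 16576} = \frac{1}{\sqrt{530} - 16576} = \frac{1}{-16576 + \sqrt{530}}$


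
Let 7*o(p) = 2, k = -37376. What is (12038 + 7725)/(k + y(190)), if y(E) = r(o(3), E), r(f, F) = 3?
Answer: -19763/37373 ≈ -0.52880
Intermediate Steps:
o(p) = 2/7 (o(p) = (⅐)*2 = 2/7)
y(E) = 3
(12038 + 7725)/(k + y(190)) = (12038 + 7725)/(-37376 + 3) = 19763/(-37373) = 19763*(-1/37373) = -19763/37373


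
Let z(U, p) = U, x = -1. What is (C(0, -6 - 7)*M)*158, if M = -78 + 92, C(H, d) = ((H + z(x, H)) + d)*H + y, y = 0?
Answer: 0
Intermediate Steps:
C(H, d) = H*(-1 + H + d) (C(H, d) = ((H - 1) + d)*H + 0 = ((-1 + H) + d)*H + 0 = (-1 + H + d)*H + 0 = H*(-1 + H + d) + 0 = H*(-1 + H + d))
M = 14
(C(0, -6 - 7)*M)*158 = ((0*(-1 + 0 + (-6 - 7)))*14)*158 = ((0*(-1 + 0 - 13))*14)*158 = ((0*(-14))*14)*158 = (0*14)*158 = 0*158 = 0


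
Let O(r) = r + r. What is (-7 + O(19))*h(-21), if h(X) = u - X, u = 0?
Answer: 651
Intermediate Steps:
O(r) = 2*r
h(X) = -X (h(X) = 0 - X = -X)
(-7 + O(19))*h(-21) = (-7 + 2*19)*(-1*(-21)) = (-7 + 38)*21 = 31*21 = 651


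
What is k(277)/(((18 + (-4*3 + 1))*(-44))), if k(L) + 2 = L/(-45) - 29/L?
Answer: 25741/959805 ≈ 0.026819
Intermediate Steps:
k(L) = -2 - 29/L - L/45 (k(L) = -2 + (L/(-45) - 29/L) = -2 + (L*(-1/45) - 29/L) = -2 + (-L/45 - 29/L) = -2 + (-29/L - L/45) = -2 - 29/L - L/45)
k(277)/(((18 + (-4*3 + 1))*(-44))) = (-2 - 29/277 - 1/45*277)/(((18 + (-4*3 + 1))*(-44))) = (-2 - 29*1/277 - 277/45)/(((18 + (-12 + 1))*(-44))) = (-2 - 29/277 - 277/45)/(((18 - 11)*(-44))) = -102964/(12465*(7*(-44))) = -102964/12465/(-308) = -102964/12465*(-1/308) = 25741/959805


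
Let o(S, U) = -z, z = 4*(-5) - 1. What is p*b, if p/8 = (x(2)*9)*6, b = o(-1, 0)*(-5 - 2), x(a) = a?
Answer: -127008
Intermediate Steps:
z = -21 (z = -20 - 1 = -21)
o(S, U) = 21 (o(S, U) = -1*(-21) = 21)
b = -147 (b = 21*(-5 - 2) = 21*(-7) = -147)
p = 864 (p = 8*((2*9)*6) = 8*(18*6) = 8*108 = 864)
p*b = 864*(-147) = -127008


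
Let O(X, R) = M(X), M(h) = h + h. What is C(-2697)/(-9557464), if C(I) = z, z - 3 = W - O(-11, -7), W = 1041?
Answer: -533/4778732 ≈ -0.00011154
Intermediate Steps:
M(h) = 2*h
O(X, R) = 2*X
z = 1066 (z = 3 + (1041 - 2*(-11)) = 3 + (1041 - 1*(-22)) = 3 + (1041 + 22) = 3 + 1063 = 1066)
C(I) = 1066
C(-2697)/(-9557464) = 1066/(-9557464) = 1066*(-1/9557464) = -533/4778732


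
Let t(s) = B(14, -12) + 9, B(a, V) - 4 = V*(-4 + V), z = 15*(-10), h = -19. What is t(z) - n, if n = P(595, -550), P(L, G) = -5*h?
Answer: 110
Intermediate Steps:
z = -150
B(a, V) = 4 + V*(-4 + V)
P(L, G) = 95 (P(L, G) = -5*(-19) = 95)
t(s) = 205 (t(s) = (4 + (-12)² - 4*(-12)) + 9 = (4 + 144 + 48) + 9 = 196 + 9 = 205)
n = 95
t(z) - n = 205 - 1*95 = 205 - 95 = 110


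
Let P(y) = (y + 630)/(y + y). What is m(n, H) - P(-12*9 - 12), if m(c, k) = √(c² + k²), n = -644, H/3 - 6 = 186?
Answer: 17/8 + 4*√46657 ≈ 866.13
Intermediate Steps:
H = 576 (H = 18 + 3*186 = 18 + 558 = 576)
P(y) = (630 + y)/(2*y) (P(y) = (630 + y)/((2*y)) = (630 + y)*(1/(2*y)) = (630 + y)/(2*y))
m(n, H) - P(-12*9 - 12) = √((-644)² + 576²) - (630 + (-12*9 - 12))/(2*(-12*9 - 12)) = √(414736 + 331776) - (630 + (-108 - 12))/(2*(-108 - 12)) = √746512 - (630 - 120)/(2*(-120)) = 4*√46657 - (-1)*510/(2*120) = 4*√46657 - 1*(-17/8) = 4*√46657 + 17/8 = 17/8 + 4*√46657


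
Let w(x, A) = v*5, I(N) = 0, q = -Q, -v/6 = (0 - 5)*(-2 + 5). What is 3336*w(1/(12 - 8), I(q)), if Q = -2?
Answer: 1501200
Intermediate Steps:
v = 90 (v = -6*(0 - 5)*(-2 + 5) = -(-30)*3 = -6*(-15) = 90)
q = 2 (q = -1*(-2) = 2)
w(x, A) = 450 (w(x, A) = 90*5 = 450)
3336*w(1/(12 - 8), I(q)) = 3336*450 = 1501200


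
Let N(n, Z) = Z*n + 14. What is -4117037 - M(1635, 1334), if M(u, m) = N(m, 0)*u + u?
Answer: -4141562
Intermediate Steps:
N(n, Z) = 14 + Z*n
M(u, m) = 15*u (M(u, m) = (14 + 0*m)*u + u = (14 + 0)*u + u = 14*u + u = 15*u)
-4117037 - M(1635, 1334) = -4117037 - 15*1635 = -4117037 - 1*24525 = -4117037 - 24525 = -4141562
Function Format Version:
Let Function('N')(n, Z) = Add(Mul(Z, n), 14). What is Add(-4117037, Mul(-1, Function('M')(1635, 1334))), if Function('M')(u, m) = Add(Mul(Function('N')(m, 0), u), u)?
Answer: -4141562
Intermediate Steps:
Function('N')(n, Z) = Add(14, Mul(Z, n))
Function('M')(u, m) = Mul(15, u) (Function('M')(u, m) = Add(Mul(Add(14, Mul(0, m)), u), u) = Add(Mul(Add(14, 0), u), u) = Add(Mul(14, u), u) = Mul(15, u))
Add(-4117037, Mul(-1, Function('M')(1635, 1334))) = Add(-4117037, Mul(-1, Mul(15, 1635))) = Add(-4117037, Mul(-1, 24525)) = Add(-4117037, -24525) = -4141562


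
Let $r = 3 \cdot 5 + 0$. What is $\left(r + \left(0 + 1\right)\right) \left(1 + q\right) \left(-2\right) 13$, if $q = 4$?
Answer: $-2080$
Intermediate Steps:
$r = 15$ ($r = 15 + 0 = 15$)
$\left(r + \left(0 + 1\right)\right) \left(1 + q\right) \left(-2\right) 13 = \left(15 + \left(0 + 1\right)\right) \left(1 + 4\right) \left(-2\right) 13 = \left(15 + 1\right) 5 \left(-2\right) 13 = 16 \left(-10\right) 13 = \left(-160\right) 13 = -2080$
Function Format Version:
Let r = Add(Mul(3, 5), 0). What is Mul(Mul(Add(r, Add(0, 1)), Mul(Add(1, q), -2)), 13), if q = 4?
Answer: -2080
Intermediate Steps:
r = 15 (r = Add(15, 0) = 15)
Mul(Mul(Add(r, Add(0, 1)), Mul(Add(1, q), -2)), 13) = Mul(Mul(Add(15, Add(0, 1)), Mul(Add(1, 4), -2)), 13) = Mul(Mul(Add(15, 1), Mul(5, -2)), 13) = Mul(Mul(16, -10), 13) = Mul(-160, 13) = -2080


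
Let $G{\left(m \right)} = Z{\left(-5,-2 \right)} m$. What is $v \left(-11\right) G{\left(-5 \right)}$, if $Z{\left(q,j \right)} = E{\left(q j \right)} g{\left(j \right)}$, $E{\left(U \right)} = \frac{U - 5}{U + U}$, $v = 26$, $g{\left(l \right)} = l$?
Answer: $-715$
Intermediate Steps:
$E{\left(U \right)} = \frac{-5 + U}{2 U}$
$Z{\left(q,j \right)} = \frac{-5 + j q}{2 q}$ ($Z{\left(q,j \right)} = \frac{-5 + q j}{2 q j} j = \frac{-5 + j q}{2 j q} j = \frac{-5 + j q}{2 q}$)
$G{\left(m \right)} = - \frac{m}{2}$ ($G{\left(m \right)} = \frac{-5 - -10}{2 \left(-5\right)} m = \frac{1}{2} \left(- \frac{1}{5}\right) \left(-5 + 10\right) m = \frac{1}{2} \left(- \frac{1}{5}\right) 5 m = - \frac{m}{2}$)
$v \left(-11\right) G{\left(-5 \right)} = 26 \left(-11\right) \left(\left(- \frac{1}{2}\right) \left(-5\right)\right) = \left(-286\right) \frac{5}{2} = -715$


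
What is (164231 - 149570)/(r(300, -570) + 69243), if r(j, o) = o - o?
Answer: 4887/23081 ≈ 0.21173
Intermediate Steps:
r(j, o) = 0
(164231 - 149570)/(r(300, -570) + 69243) = (164231 - 149570)/(0 + 69243) = 14661/69243 = 14661*(1/69243) = 4887/23081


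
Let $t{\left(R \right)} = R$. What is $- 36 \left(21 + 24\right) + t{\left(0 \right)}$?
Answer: $-1620$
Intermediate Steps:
$- 36 \left(21 + 24\right) + t{\left(0 \right)} = - 36 \left(21 + 24\right) + 0 = \left(-36\right) 45 + 0 = -1620 + 0 = -1620$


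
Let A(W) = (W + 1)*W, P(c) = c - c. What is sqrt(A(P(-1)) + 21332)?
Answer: 2*sqrt(5333) ≈ 146.05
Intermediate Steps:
P(c) = 0
A(W) = W*(1 + W) (A(W) = (1 + W)*W = W*(1 + W))
sqrt(A(P(-1)) + 21332) = sqrt(0*(1 + 0) + 21332) = sqrt(0*1 + 21332) = sqrt(0 + 21332) = sqrt(21332) = 2*sqrt(5333)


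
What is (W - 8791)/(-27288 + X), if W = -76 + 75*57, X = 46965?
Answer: -656/2811 ≈ -0.23337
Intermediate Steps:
W = 4199 (W = -76 + 4275 = 4199)
(W - 8791)/(-27288 + X) = (4199 - 8791)/(-27288 + 46965) = -4592/19677 = -4592*1/19677 = -656/2811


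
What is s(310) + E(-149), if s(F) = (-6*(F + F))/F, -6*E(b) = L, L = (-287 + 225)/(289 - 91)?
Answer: -7097/594 ≈ -11.948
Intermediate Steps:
L = -31/99 (L = -62/198 = -62*1/198 = -31/99 ≈ -0.31313)
E(b) = 31/594 (E(b) = -⅙*(-31/99) = 31/594)
s(F) = -12 (s(F) = (-12*F)/F = -12)
s(310) + E(-149) = -12 + 31/594 = -7097/594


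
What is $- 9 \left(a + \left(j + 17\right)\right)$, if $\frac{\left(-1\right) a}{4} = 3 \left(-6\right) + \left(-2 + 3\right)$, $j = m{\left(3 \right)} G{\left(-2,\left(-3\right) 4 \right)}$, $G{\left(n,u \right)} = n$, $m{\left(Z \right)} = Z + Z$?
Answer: $-657$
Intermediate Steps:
$m{\left(Z \right)} = 2 Z$
$j = -12$ ($j = 2 \cdot 3 \left(-2\right) = 6 \left(-2\right) = -12$)
$a = 68$ ($a = - 4 \left(3 \left(-6\right) + \left(-2 + 3\right)\right) = - 4 \left(-18 + 1\right) = \left(-4\right) \left(-17\right) = 68$)
$- 9 \left(a + \left(j + 17\right)\right) = - 9 \left(68 + \left(-12 + 17\right)\right) = - 9 \left(68 + 5\right) = \left(-9\right) 73 = -657$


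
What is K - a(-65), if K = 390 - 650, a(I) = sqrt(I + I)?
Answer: -260 - I*sqrt(130) ≈ -260.0 - 11.402*I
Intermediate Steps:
a(I) = sqrt(2)*sqrt(I) (a(I) = sqrt(2*I) = sqrt(2)*sqrt(I))
K = -260
K - a(-65) = -260 - sqrt(2)*sqrt(-65) = -260 - sqrt(2)*I*sqrt(65) = -260 - I*sqrt(130)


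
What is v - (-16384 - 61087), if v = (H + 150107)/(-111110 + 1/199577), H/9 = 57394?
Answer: 1717786412728118/22175000469 ≈ 77465.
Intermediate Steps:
H = 516546 (H = 9*57394 = 516546)
v = -133048605781/22175000469 (v = (516546 + 150107)/(-111110 + 1/199577) = 666653/(-111110 + 1/199577) = 666653/(-22175000469/199577) = 666653*(-199577/22175000469) = -133048605781/22175000469 ≈ -5.9999)
v - (-16384 - 61087) = -133048605781/22175000469 - (-16384 - 61087) = -133048605781/22175000469 - 1*(-77471) = -133048605781/22175000469 + 77471 = 1717786412728118/22175000469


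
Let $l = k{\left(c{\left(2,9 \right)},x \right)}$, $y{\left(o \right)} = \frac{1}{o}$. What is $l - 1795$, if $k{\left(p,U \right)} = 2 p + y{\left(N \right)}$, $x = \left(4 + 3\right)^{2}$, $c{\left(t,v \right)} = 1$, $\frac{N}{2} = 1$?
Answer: $- \frac{3585}{2} \approx -1792.5$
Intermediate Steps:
$N = 2$ ($N = 2 \cdot 1 = 2$)
$x = 49$ ($x = 7^{2} = 49$)
$k{\left(p,U \right)} = \frac{1}{2} + 2 p$ ($k{\left(p,U \right)} = 2 p + \frac{1}{2} = \frac{1}{2} + 2 p$)
$l = \frac{5}{2}$ ($l = \frac{1}{2} + 2 \cdot 1 = \frac{1}{2} + 2 = \frac{5}{2} \approx 2.5$)
$l - 1795 = \frac{5}{2} - 1795 = - \frac{3585}{2}$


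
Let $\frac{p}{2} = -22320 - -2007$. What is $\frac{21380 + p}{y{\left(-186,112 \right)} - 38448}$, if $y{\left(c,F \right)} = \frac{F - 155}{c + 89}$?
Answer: $\frac{1866862}{3729413} \approx 0.50058$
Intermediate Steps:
$y{\left(c,F \right)} = \frac{-155 + F}{89 + c}$
$p = -40626$ ($p = 2 \left(-22320 - -2007\right) = 2 \left(-22320 + 2007\right) = 2 \left(-20313\right) = -40626$)
$\frac{21380 + p}{y{\left(-186,112 \right)} - 38448} = \frac{21380 - 40626}{\frac{-155 + 112}{89 - 186} - 38448} = - \frac{19246}{\frac{1}{-97} \left(-43\right) - 38448} = - \frac{19246}{\left(- \frac{1}{97}\right) \left(-43\right) - 38448} = - \frac{19246}{\frac{43}{97} - 38448} = - \frac{19246}{- \frac{3729413}{97}} = \left(-19246\right) \left(- \frac{97}{3729413}\right) = \frac{1866862}{3729413}$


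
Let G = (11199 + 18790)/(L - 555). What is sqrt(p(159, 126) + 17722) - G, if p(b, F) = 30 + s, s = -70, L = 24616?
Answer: -29989/24061 + sqrt(17682) ≈ 131.73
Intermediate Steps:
G = 29989/24061 (G = (11199 + 18790)/(24616 - 555) = 29989/24061 ≈ 1.2464)
p(b, F) = -40 (p(b, F) = 30 - 70 = -40)
sqrt(p(159, 126) + 17722) - G = sqrt(-40 + 17722) - 1*29989/24061 = sqrt(17682) - 29989/24061 = -29989/24061 + sqrt(17682)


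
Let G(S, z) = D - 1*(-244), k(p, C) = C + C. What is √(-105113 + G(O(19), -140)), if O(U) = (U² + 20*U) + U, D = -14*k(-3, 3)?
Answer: I*√104953 ≈ 323.96*I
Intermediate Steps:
k(p, C) = 2*C
D = -84 (D = -28*3 = -14*6 = -84)
O(U) = U² + 21*U
G(S, z) = 160 (G(S, z) = -84 - 1*(-244) = -84 + 244 = 160)
√(-105113 + G(O(19), -140)) = √(-105113 + 160) = √(-104953) = I*√104953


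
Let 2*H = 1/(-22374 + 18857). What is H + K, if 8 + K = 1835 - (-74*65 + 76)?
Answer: 46150073/7034 ≈ 6561.0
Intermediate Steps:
H = -1/7034 (H = 1/(2*(-22374 + 18857)) = (1/2)/(-3517) = (1/2)*(-1/3517) = -1/7034 ≈ -0.00014217)
K = 6561 (K = -8 + (1835 - (-74*65 + 76)) = -8 + (1835 - (-4810 + 76)) = -8 + (1835 - 1*(-4734)) = -8 + (1835 + 4734) = -8 + 6569 = 6561)
H + K = -1/7034 + 6561 = 46150073/7034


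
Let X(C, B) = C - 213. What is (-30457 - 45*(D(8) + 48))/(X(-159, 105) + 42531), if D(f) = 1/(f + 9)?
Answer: -554534/716703 ≈ -0.77373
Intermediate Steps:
X(C, B) = -213 + C
D(f) = 1/(9 + f)
(-30457 - 45*(D(8) + 48))/(X(-159, 105) + 42531) = (-30457 - 45*(1/(9 + 8) + 48))/((-213 - 159) + 42531) = (-30457 - 45*(1/17 + 48))/(-372 + 42531) = (-30457 - 45*(1/17 + 48))/42159 = (-30457 - 45*817/17)*(1/42159) = (-30457 - 36765/17)*(1/42159) = -554534/17*1/42159 = -554534/716703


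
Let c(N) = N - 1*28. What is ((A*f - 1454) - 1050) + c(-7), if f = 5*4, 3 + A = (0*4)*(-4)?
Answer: -2599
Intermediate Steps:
A = -3 (A = -3 + (0*4)*(-4) = -3 + 0*(-4) = -3 + 0 = -3)
f = 20
c(N) = -28 + N (c(N) = N - 28 = -28 + N)
((A*f - 1454) - 1050) + c(-7) = ((-3*20 - 1454) - 1050) + (-28 - 7) = ((-60 - 1454) - 1050) - 35 = (-1514 - 1050) - 35 = -2564 - 35 = -2599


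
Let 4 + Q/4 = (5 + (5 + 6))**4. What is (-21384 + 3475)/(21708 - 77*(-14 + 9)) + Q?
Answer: 5791175995/22093 ≈ 2.6213e+5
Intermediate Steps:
Q = 262128 (Q = -16 + 4*(5 + (5 + 6))**4 = -16 + 4*(5 + 11)**4 = -16 + 4*16**4 = -16 + 4*65536 = -16 + 262144 = 262128)
(-21384 + 3475)/(21708 - 77*(-14 + 9)) + Q = (-21384 + 3475)/(21708 - 77*(-14 + 9)) + 262128 = -17909/(21708 - 77*(-5)) + 262128 = -17909/(21708 + 385) + 262128 = -17909/22093 + 262128 = 5791175995/22093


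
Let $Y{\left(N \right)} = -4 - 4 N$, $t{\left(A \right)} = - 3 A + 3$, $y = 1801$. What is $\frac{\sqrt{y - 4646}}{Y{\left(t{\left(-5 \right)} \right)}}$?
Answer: $- \frac{i \sqrt{2845}}{76} \approx - 0.70182 i$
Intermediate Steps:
$t{\left(A \right)} = 3 - 3 A$
$\frac{\sqrt{y - 4646}}{Y{\left(t{\left(-5 \right)} \right)}} = \frac{\sqrt{1801 - 4646}}{-4 - 4 \left(3 - -15\right)} = \frac{\sqrt{-2845}}{-4 - 4 \left(3 + 15\right)} = \frac{i \sqrt{2845}}{-4 - 72} = \frac{i \sqrt{2845}}{-76} = i \sqrt{2845} \left(- \frac{1}{76}\right) = - \frac{i \sqrt{2845}}{76}$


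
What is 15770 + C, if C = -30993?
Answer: -15223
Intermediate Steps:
15770 + C = 15770 - 30993 = -15223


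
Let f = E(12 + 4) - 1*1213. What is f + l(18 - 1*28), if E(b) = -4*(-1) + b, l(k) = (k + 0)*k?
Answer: -1093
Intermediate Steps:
l(k) = k² (l(k) = k*k = k²)
E(b) = 4 + b
f = -1193 (f = (4 + (12 + 4)) - 1*1213 = (4 + 16) - 1213 = 20 - 1213 = -1193)
f + l(18 - 1*28) = -1193 + (18 - 1*28)² = -1193 + (18 - 28)² = -1193 + (-10)² = -1193 + 100 = -1093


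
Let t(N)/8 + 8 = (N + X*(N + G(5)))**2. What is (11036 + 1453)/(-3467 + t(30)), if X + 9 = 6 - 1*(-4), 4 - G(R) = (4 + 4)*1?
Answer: 12489/21557 ≈ 0.57935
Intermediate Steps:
G(R) = -4 (G(R) = 4 - (4 + 4) = 4 - 8 = -4)
X = 1 (X = -9 + (6 - 1*(-4)) = -9 + (6 + 4) = -9 + 10 = 1)
t(N) = -64 + 8*(-4 + 2*N)**2 (t(N) = -64 + 8*(N + 1*(N - 4))**2 = -64 + 8*(N + 1*(-4 + N))**2 = -64 + 8*(N + (-4 + N))**2 = -64 + 8*(-4 + 2*N)**2)
(11036 + 1453)/(-3467 + t(30)) = (11036 + 1453)/(-3467 + (-64 + 32*(-2 + 30)**2)) = 12489/(-3467 + (-64 + 32*28**2)) = 12489/(-3467 + (-64 + 32*784)) = 12489/(-3467 + (-64 + 25088)) = 12489/(-3467 + 25024) = 12489/21557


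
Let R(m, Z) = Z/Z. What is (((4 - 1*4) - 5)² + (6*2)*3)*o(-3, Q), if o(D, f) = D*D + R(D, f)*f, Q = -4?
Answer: 305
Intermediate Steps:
R(m, Z) = 1
o(D, f) = f + D² (o(D, f) = D*D + 1*f = D² + f = f + D²)
(((4 - 1*4) - 5)² + (6*2)*3)*o(-3, Q) = (((4 - 1*4) - 5)² + (6*2)*3)*(-4 + (-3)²) = (((4 - 4) - 5)² + 12*3)*(-4 + 9) = ((0 - 5)² + 36)*5 = ((-5)² + 36)*5 = (25 + 36)*5 = 61*5 = 305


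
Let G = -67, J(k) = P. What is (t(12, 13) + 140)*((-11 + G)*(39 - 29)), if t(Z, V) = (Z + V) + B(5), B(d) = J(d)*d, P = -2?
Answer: -120900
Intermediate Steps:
J(k) = -2
B(d) = -2*d
t(Z, V) = -10 + V + Z (t(Z, V) = (Z + V) - 2*5 = (V + Z) - 10 = -10 + V + Z)
(t(12, 13) + 140)*((-11 + G)*(39 - 29)) = ((-10 + 13 + 12) + 140)*((-11 - 67)*(39 - 29)) = (15 + 140)*(-78*10) = 155*(-780) = -120900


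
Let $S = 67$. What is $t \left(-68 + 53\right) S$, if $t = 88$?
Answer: $-88440$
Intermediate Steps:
$t \left(-68 + 53\right) S = 88 \left(-68 + 53\right) 67 = 88 \left(-15\right) 67 = \left(-1320\right) 67 = -88440$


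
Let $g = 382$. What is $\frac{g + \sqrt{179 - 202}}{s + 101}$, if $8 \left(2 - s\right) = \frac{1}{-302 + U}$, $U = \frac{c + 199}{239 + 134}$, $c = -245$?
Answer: $\frac{344386752}{92858581} + \frac{901536 i \sqrt{23}}{92858581} \approx 3.7087 + 0.046561 i$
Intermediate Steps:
$U = - \frac{46}{373}$ ($U = \frac{-245 + 199}{239 + 134} = - \frac{46}{373} \approx -0.12332$)
$s = \frac{1803445}{901536}$ ($s = 2 - \frac{1}{8 \left(-302 - \frac{46}{373}\right)} = 2 - \frac{1}{8 \left(- \frac{112692}{373}\right)} = 2 - - \frac{373}{901536} = 2 + \frac{373}{901536} = \frac{1803445}{901536} \approx 2.0004$)
$\frac{g + \sqrt{179 - 202}}{s + 101} = \frac{382 + \sqrt{179 - 202}}{\frac{1803445}{901536} + 101} = \frac{382 + \sqrt{-23}}{\frac{92858581}{901536}} = \left(382 + i \sqrt{23}\right) \frac{901536}{92858581} = \frac{344386752}{92858581} + \frac{901536 i \sqrt{23}}{92858581}$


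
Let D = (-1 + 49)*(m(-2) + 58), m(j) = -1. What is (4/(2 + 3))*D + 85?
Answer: 11369/5 ≈ 2273.8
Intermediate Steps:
D = 2736 (D = (-1 + 49)*(-1 + 58) = 48*57 = 2736)
(4/(2 + 3))*D + 85 = (4/(2 + 3))*2736 + 85 = (4/5)*2736 + 85 = 10944/5 + 85 = 11369/5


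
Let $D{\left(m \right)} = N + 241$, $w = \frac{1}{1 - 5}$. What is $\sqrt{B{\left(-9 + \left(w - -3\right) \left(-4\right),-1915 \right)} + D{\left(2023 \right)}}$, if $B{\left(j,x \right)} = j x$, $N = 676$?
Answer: $\sqrt{39217} \approx 198.03$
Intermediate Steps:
$w = - \frac{1}{4}$ ($w = \frac{1}{-4} = - \frac{1}{4} \approx -0.25$)
$D{\left(m \right)} = 917$ ($D{\left(m \right)} = 676 + 241 = 917$)
$\sqrt{B{\left(-9 + \left(w - -3\right) \left(-4\right),-1915 \right)} + D{\left(2023 \right)}} = \sqrt{\left(-9 + \left(- \frac{1}{4} - -3\right) \left(-4\right)\right) \left(-1915\right) + 917} = \sqrt{\left(-9 + \left(- \frac{1}{4} + 3\right) \left(-4\right)\right) \left(-1915\right) + 917} = \sqrt{\left(-9 + \frac{11}{4} \left(-4\right)\right) \left(-1915\right) + 917} = \sqrt{\left(-9 - 11\right) \left(-1915\right) + 917} = \sqrt{\left(-20\right) \left(-1915\right) + 917} = \sqrt{38300 + 917} = \sqrt{39217}$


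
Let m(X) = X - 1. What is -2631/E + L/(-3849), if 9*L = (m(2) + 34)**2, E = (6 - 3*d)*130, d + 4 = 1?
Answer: -31176407/22516650 ≈ -1.3846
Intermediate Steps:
m(X) = -1 + X
d = -3 (d = -4 + 1 = -3)
E = 1950 (E = (6 - 3*(-3))*130 = (6 + 9)*130 = 15*130 = 1950)
L = 1225/9 (L = ((-1 + 2) + 34)**2/9 = (1 + 34)**2/9 = (1/9)*35**2 = (1/9)*1225 = 1225/9 ≈ 136.11)
-2631/E + L/(-3849) = -2631/1950 + (1225/9)/(-3849) = -2631*1/1950 + (1225/9)*(-1/3849) = -877/650 - 1225/34641 = -31176407/22516650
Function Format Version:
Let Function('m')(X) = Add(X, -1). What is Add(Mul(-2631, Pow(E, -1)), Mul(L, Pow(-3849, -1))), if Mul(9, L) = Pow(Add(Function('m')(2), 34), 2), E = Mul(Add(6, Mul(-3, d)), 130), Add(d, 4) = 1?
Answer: Rational(-31176407, 22516650) ≈ -1.3846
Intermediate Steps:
Function('m')(X) = Add(-1, X)
d = -3 (d = Add(-4, 1) = -3)
E = 1950 (E = Mul(Add(6, Mul(-3, -3)), 130) = Mul(Add(6, 9), 130) = Mul(15, 130) = 1950)
L = Rational(1225, 9) (L = Mul(Rational(1, 9), Pow(Add(Add(-1, 2), 34), 2)) = Mul(Rational(1, 9), Pow(Add(1, 34), 2)) = Mul(Rational(1, 9), Pow(35, 2)) = Mul(Rational(1, 9), 1225) = Rational(1225, 9) ≈ 136.11)
Add(Mul(-2631, Pow(E, -1)), Mul(L, Pow(-3849, -1))) = Add(Mul(-2631, Pow(1950, -1)), Mul(Rational(1225, 9), Pow(-3849, -1))) = Add(Mul(-2631, Rational(1, 1950)), Mul(Rational(1225, 9), Rational(-1, 3849))) = Add(Rational(-877, 650), Rational(-1225, 34641)) = Rational(-31176407, 22516650)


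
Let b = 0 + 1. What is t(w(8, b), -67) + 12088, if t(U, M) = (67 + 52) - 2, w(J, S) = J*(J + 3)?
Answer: 12205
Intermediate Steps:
b = 1
w(J, S) = J*(3 + J)
t(U, M) = 117 (t(U, M) = 119 - 2 = 117)
t(w(8, b), -67) + 12088 = 117 + 12088 = 12205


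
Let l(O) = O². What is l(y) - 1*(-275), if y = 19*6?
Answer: 13271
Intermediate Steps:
y = 114
l(y) - 1*(-275) = 114² - 1*(-275) = 12996 + 275 = 13271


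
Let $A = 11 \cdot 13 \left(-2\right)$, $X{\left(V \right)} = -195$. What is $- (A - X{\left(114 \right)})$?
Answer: $91$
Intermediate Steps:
$A = -286$ ($A = 143 \left(-2\right) = -286$)
$- (A - X{\left(114 \right)}) = - (-286 - -195) = - (-286 + 195) = \left(-1\right) \left(-91\right) = 91$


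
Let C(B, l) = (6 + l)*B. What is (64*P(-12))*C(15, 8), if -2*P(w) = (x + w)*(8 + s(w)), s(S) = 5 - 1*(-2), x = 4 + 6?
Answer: 201600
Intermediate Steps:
x = 10
s(S) = 7 (s(S) = 5 + 2 = 7)
P(w) = -75 - 15*w/2 (P(w) = -(10 + w)*(8 + 7)/2 = -(10 + w)*15/2 = -(150 + 15*w)/2 = -75 - 15*w/2)
C(B, l) = B*(6 + l)
(64*P(-12))*C(15, 8) = (64*(-75 - 15/2*(-12)))*(15*(6 + 8)) = (64*(-75 + 90))*(15*14) = (64*15)*210 = 960*210 = 201600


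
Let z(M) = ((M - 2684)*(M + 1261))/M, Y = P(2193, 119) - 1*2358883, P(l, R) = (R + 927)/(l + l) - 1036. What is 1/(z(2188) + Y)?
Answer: -1199571/2831828002136 ≈ -4.2360e-7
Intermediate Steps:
P(l, R) = -1036 + (927 + R)/(2*l) (P(l, R) = (927 + R)/((2*l)) - 1036 = (927 + R)*(1/(2*l)) - 1036 = (927 + R)/(2*l) - 1036 = -1036 + (927 + R)/(2*l))
Y = -5175301844/2193 (Y = (½)*(927 + 119 - 2072*2193)/2193 - 1*2358883 = (½)*(1/2193)*(927 + 119 - 4543896) - 2358883 = (½)*(1/2193)*(-4542850) - 2358883 = -2271425/2193 - 2358883 = -5175301844/2193 ≈ -2.3599e+6)
z(M) = (-2684 + M)*(1261 + M)/M (z(M) = ((-2684 + M)*(1261 + M))/M = (-2684 + M)*(1261 + M)/M)
1/(z(2188) + Y) = 1/((-1423 + 2188 - 3384524/2188) - 5175301844/2193) = 1/((-1423 + 2188 - 3384524*1/2188) - 5175301844/2193) = 1/((-1423 + 2188 - 846131/547) - 5175301844/2193) = 1/(-427676/547 - 5175301844/2193) = 1/(-2831828002136/1199571) = -1199571/2831828002136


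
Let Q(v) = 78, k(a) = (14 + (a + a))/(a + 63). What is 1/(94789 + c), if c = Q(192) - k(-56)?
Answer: 1/94881 ≈ 1.0540e-5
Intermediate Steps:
k(a) = (14 + 2*a)/(63 + a)
c = 92 (c = 78 - 2*(7 - 56)/(63 - 56) = 78 - 2*(-49)/7 = 78 - 1*(-14) = 78 + 14 = 92)
1/(94789 + c) = 1/(94789 + 92) = 1/94881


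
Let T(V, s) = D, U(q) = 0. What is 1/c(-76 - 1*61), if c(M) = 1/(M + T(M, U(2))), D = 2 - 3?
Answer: -138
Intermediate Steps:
D = -1
T(V, s) = -1
c(M) = 1/(-1 + M) (c(M) = 1/(M - 1) = 1/(-1 + M))
1/c(-76 - 1*61) = 1/(1/(-1 + (-76 - 1*61))) = 1/(1/(-1 + (-76 - 61))) = 1/(1/(-1 - 137)) = 1/(1/(-138)) = 1/(-1/138) = -138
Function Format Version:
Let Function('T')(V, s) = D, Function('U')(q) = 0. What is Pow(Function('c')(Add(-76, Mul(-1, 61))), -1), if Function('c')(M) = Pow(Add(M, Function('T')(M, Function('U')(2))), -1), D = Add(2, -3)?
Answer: -138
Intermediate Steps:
D = -1
Function('T')(V, s) = -1
Function('c')(M) = Pow(Add(-1, M), -1) (Function('c')(M) = Pow(Add(M, -1), -1) = Pow(Add(-1, M), -1))
Pow(Function('c')(Add(-76, Mul(-1, 61))), -1) = Pow(Pow(Add(-1, Add(-76, Mul(-1, 61))), -1), -1) = Pow(Pow(Add(-1, Add(-76, -61)), -1), -1) = Pow(Pow(Add(-1, -137), -1), -1) = Pow(Pow(-138, -1), -1) = Pow(Rational(-1, 138), -1) = -138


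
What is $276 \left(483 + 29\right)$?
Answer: $141312$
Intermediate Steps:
$276 \left(483 + 29\right) = 276 \cdot 512 = 141312$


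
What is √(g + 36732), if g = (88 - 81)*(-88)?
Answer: 2*√9029 ≈ 190.04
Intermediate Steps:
g = -616 (g = 7*(-88) = -616)
√(g + 36732) = √(-616 + 36732) = √36116 = 2*√9029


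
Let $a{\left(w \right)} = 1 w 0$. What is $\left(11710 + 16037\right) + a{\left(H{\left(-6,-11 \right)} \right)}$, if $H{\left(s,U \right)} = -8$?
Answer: $27747$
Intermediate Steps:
$a{\left(w \right)} = 0$ ($a{\left(w \right)} = w 0 = 0$)
$\left(11710 + 16037\right) + a{\left(H{\left(-6,-11 \right)} \right)} = \left(11710 + 16037\right) + 0 = 27747 + 0 = 27747$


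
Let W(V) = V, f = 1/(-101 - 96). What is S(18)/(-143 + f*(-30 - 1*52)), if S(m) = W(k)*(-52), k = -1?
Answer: -10244/28089 ≈ -0.36470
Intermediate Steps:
f = -1/197 (f = 1/(-197) = -1/197 ≈ -0.0050761)
S(m) = 52 (S(m) = -1*(-52) = 52)
S(18)/(-143 + f*(-30 - 1*52)) = 52/(-143 - (-30 - 1*52)/197) = 52/(-143 - (-30 - 52)/197) = 52/(-143 - 1/197*(-82)) = 52/(-143 + 82/197) = 52/(-28089/197) = 52*(-197/28089) = -10244/28089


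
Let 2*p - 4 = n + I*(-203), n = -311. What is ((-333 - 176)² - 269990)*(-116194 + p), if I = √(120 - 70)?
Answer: 2538469755/2 + 11072635*√2/2 ≈ 1.2771e+9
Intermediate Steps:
I = 5*√2 (I = √50 = 5*√2 ≈ 7.0711)
p = -307/2 - 1015*√2/2 (p = 2 + (-311 + (5*√2)*(-203))/2 = 2 + (-311 - 1015*√2)/2 = 2 + (-311/2 - 1015*√2/2) = -307/2 - 1015*√2/2 ≈ -871.21)
((-333 - 176)² - 269990)*(-116194 + p) = ((-333 - 176)² - 269990)*(-116194 + (-307/2 - 1015*√2/2)) = ((-509)² - 269990)*(-232695/2 - 1015*√2/2) = (259081 - 269990)*(-232695/2 - 1015*√2/2) = -10909*(-232695/2 - 1015*√2/2) = 2538469755/2 + 11072635*√2/2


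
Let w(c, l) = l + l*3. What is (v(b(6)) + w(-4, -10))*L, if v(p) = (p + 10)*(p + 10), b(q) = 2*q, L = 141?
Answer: 62604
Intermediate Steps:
w(c, l) = 4*l (w(c, l) = l + 3*l = 4*l)
v(p) = (10 + p)² (v(p) = (10 + p)*(10 + p) = (10 + p)²)
(v(b(6)) + w(-4, -10))*L = ((10 + 2*6)² + 4*(-10))*141 = ((10 + 12)² - 40)*141 = (22² - 40)*141 = (484 - 40)*141 = 444*141 = 62604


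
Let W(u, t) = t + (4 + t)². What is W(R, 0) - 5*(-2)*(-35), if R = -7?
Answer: -334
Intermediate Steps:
W(R, 0) - 5*(-2)*(-35) = (0 + (4 + 0)²) - 5*(-2)*(-35) = (0 + 4²) + 10*(-35) = (0 + 16) - 350 = 16 - 350 = -334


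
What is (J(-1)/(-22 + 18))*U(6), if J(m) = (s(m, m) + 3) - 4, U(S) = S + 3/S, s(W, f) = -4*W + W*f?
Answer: -13/2 ≈ -6.5000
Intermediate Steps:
J(m) = -1 + m*(-4 + m) (J(m) = (m*(-4 + m) + 3) - 4 = (3 + m*(-4 + m)) - 4 = -1 + m*(-4 + m))
(J(-1)/(-22 + 18))*U(6) = ((-1 - (-4 - 1))/(-22 + 18))*(6 + 3/6) = ((-1 - 1*(-5))/(-4))*(6 + 3*(⅙)) = ((-1 + 5)*(-¼))*(6 + ½) = (4*(-¼))*(13/2) = -1*13/2 = -13/2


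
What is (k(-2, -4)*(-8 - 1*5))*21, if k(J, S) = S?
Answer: 1092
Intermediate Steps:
(k(-2, -4)*(-8 - 1*5))*21 = -4*(-8 - 1*5)*21 = -4*(-8 - 5)*21 = -4*(-13)*21 = 52*21 = 1092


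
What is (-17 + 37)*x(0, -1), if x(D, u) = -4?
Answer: -80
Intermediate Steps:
(-17 + 37)*x(0, -1) = (-17 + 37)*(-4) = 20*(-4) = -80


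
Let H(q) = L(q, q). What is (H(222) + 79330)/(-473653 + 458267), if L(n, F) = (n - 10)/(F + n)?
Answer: -8805683/1707846 ≈ -5.1560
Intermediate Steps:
L(n, F) = (-10 + n)/(F + n)
H(q) = (-10 + q)/(2*q) (H(q) = (-10 + q)/(q + q) = (-10 + q)/((2*q)) = (1/(2*q))*(-10 + q) = (-10 + q)/(2*q))
(H(222) + 79330)/(-473653 + 458267) = ((½)*(-10 + 222)/222 + 79330)/(-473653 + 458267) = ((½)*(1/222)*212 + 79330)/(-15386) = (53/111 + 79330)*(-1/15386) = (8805683/111)*(-1/15386) = -8805683/1707846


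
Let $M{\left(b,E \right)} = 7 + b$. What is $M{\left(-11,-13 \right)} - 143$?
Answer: $-147$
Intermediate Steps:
$M{\left(-11,-13 \right)} - 143 = \left(7 - 11\right) - 143 = -4 - 143 = -147$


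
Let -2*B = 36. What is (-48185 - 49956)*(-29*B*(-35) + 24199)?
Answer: -581877989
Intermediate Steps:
B = -18 (B = -½*36 = -18)
(-48185 - 49956)*(-29*B*(-35) + 24199) = (-48185 - 49956)*(-29*(-18)*(-35) + 24199) = -98141*(522*(-35) + 24199) = -98141*(-18270 + 24199) = -98141*5929 = -581877989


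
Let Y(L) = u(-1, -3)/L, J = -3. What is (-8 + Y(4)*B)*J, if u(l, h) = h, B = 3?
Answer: 123/4 ≈ 30.750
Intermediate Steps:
Y(L) = -3/L
(-8 + Y(4)*B)*J = (-8 - 3/4*3)*(-3) = (-8 - 3*¼*3)*(-3) = (-8 - ¾*3)*(-3) = (-8 - 9/4)*(-3) = -41/4*(-3) = 123/4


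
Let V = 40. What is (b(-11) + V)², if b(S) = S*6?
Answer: 676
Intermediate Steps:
b(S) = 6*S
(b(-11) + V)² = (6*(-11) + 40)² = (-66 + 40)² = (-26)² = 676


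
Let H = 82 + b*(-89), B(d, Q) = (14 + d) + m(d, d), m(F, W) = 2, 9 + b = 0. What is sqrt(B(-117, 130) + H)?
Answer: sqrt(782) ≈ 27.964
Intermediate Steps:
b = -9 (b = -9 + 0 = -9)
B(d, Q) = 16 + d (B(d, Q) = (14 + d) + 2 = 16 + d)
H = 883 (H = 82 - 9*(-89) = 82 + 801 = 883)
sqrt(B(-117, 130) + H) = sqrt((16 - 117) + 883) = sqrt(-101 + 883) = sqrt(782)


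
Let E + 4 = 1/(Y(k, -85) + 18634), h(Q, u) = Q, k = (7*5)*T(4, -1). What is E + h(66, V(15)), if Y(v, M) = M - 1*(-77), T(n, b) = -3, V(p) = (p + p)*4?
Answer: 1154813/18626 ≈ 62.000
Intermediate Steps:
V(p) = 8*p (V(p) = (2*p)*4 = 8*p)
k = -105 (k = (7*5)*(-3) = 35*(-3) = -105)
Y(v, M) = 77 + M (Y(v, M) = M + 77 = 77 + M)
E = -74503/18626 (E = -4 + 1/((77 - 85) + 18634) = -4 + 1/(-8 + 18634) = -4 + 1/18626 = -74503/18626 ≈ -3.9999)
E + h(66, V(15)) = -74503/18626 + 66 = 1154813/18626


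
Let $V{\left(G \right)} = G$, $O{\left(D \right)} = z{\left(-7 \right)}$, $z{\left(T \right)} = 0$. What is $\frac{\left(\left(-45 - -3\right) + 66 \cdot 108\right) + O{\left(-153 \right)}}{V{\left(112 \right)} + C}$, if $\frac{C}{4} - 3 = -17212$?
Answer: $- \frac{1181}{11454} \approx -0.10311$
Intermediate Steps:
$O{\left(D \right)} = 0$
$C = -68836$ ($C = 12 + 4 \left(-17212\right) = 12 - 68848 = -68836$)
$\frac{\left(\left(-45 - -3\right) + 66 \cdot 108\right) + O{\left(-153 \right)}}{V{\left(112 \right)} + C} = \frac{\left(\left(-45 - -3\right) + 66 \cdot 108\right) + 0}{112 - 68836} = \frac{\left(\left(-45 + 3\right) + 7128\right) + 0}{-68724} = \left(\left(-42 + 7128\right) + 0\right) \left(- \frac{1}{68724}\right) = \left(7086 + 0\right) \left(- \frac{1}{68724}\right) = 7086 \left(- \frac{1}{68724}\right) = - \frac{1181}{11454}$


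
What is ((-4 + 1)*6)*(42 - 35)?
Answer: -126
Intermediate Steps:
((-4 + 1)*6)*(42 - 35) = -3*6*7 = -18*7 = -126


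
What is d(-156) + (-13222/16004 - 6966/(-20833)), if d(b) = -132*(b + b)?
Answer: 6865524163513/166705666 ≈ 41184.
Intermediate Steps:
d(b) = -264*b
d(-156) + (-13222/16004 - 6966/(-20833)) = -264*(-156) + (-13222/16004 - 6966/(-20833)) = 41184 + (-13222*1/16004 - 6966*(-1/20833)) = 41184 + (-6611/8002 + 6966/20833) = 41184 - 81985031/166705666 = 6865524163513/166705666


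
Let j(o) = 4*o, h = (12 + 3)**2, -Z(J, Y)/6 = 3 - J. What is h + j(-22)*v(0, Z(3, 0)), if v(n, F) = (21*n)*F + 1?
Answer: 137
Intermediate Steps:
Z(J, Y) = -18 + 6*J (Z(J, Y) = -6*(3 - J) = -18 + 6*J)
v(n, F) = 1 + 21*F*n (v(n, F) = 21*F*n + 1 = 1 + 21*F*n)
h = 225 (h = 15**2 = 225)
h + j(-22)*v(0, Z(3, 0)) = 225 + (4*(-22))*(1 + 21*(-18 + 6*3)*0) = 225 - 88*(1 + 21*(-18 + 18)*0) = 225 - 88*(1 + 21*0*0) = 225 - 88*(1 + 0) = 225 - 88*1 = 225 - 88 = 137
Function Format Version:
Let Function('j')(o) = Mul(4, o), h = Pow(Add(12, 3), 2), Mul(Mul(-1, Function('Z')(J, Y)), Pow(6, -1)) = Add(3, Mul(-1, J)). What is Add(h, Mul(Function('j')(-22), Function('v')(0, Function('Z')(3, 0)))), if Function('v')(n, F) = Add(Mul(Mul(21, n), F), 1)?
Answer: 137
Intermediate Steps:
Function('Z')(J, Y) = Add(-18, Mul(6, J)) (Function('Z')(J, Y) = Mul(-6, Add(3, Mul(-1, J))) = Add(-18, Mul(6, J)))
Function('v')(n, F) = Add(1, Mul(21, F, n)) (Function('v')(n, F) = Add(Mul(21, F, n), 1) = Add(1, Mul(21, F, n)))
h = 225 (h = Pow(15, 2) = 225)
Add(h, Mul(Function('j')(-22), Function('v')(0, Function('Z')(3, 0)))) = Add(225, Mul(Mul(4, -22), Add(1, Mul(21, Add(-18, Mul(6, 3)), 0)))) = Add(225, Mul(-88, Add(1, Mul(21, Add(-18, 18), 0)))) = Add(225, Mul(-88, Add(1, Mul(21, 0, 0)))) = Add(225, Mul(-88, Add(1, 0))) = Add(225, Mul(-88, 1)) = Add(225, -88) = 137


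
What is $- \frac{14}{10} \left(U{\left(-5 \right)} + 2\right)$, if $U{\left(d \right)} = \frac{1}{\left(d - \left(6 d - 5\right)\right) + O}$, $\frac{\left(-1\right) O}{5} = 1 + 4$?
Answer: $- \frac{77}{25} \approx -3.08$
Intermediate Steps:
$O = -25$ ($O = - 5 \left(1 + 4\right) = \left(-5\right) 5 = -25$)
$U{\left(d \right)} = \frac{1}{-20 - 5 d}$ ($U{\left(d \right)} = \frac{1}{\left(d - \left(6 d - 5\right)\right) - 25} = \frac{1}{\left(d - \left(-5 + 6 d\right)\right) - 25} = \frac{1}{\left(5 - 5 d\right) - 25} = \frac{1}{-20 - 5 d}$)
$- \frac{14}{10} \left(U{\left(-5 \right)} + 2\right) = - \frac{14}{10} \left(- \frac{1}{20 + 5 \left(-5\right)} + 2\right) = \left(-14\right) \frac{1}{10} \left(- \frac{1}{20 - 25} + 2\right) = - \frac{7 \left(- \frac{1}{-5} + 2\right)}{5} = - \frac{7 \left(\left(-1\right) \left(- \frac{1}{5}\right) + 2\right)}{5} = - \frac{7 \left(\frac{1}{5} + 2\right)}{5} = \left(- \frac{7}{5}\right) \frac{11}{5} = - \frac{77}{25}$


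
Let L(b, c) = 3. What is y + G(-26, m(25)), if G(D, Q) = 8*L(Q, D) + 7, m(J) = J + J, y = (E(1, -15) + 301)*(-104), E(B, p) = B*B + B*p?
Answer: -29817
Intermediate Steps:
E(B, p) = B² + B*p
y = -29848 (y = (1*(1 - 15) + 301)*(-104) = (1*(-14) + 301)*(-104) = (-14 + 301)*(-104) = 287*(-104) = -29848)
m(J) = 2*J
G(D, Q) = 31 (G(D, Q) = 8*3 + 7 = 24 + 7 = 31)
y + G(-26, m(25)) = -29848 + 31 = -29817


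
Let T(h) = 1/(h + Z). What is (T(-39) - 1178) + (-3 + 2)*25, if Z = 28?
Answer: -13234/11 ≈ -1203.1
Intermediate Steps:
T(h) = 1/(28 + h) (T(h) = 1/(h + 28) = 1/(28 + h))
(T(-39) - 1178) + (-3 + 2)*25 = (1/(28 - 39) - 1178) + (-3 + 2)*25 = (1/(-11) - 1178) - 1*25 = (-1/11 - 1178) - 25 = -12959/11 - 25 = -13234/11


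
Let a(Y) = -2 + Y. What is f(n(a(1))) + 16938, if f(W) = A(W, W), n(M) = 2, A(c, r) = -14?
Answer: 16924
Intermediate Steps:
f(W) = -14
f(n(a(1))) + 16938 = -14 + 16938 = 16924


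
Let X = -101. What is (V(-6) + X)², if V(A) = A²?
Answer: 4225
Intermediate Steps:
(V(-6) + X)² = ((-6)² - 101)² = (36 - 101)² = (-65)² = 4225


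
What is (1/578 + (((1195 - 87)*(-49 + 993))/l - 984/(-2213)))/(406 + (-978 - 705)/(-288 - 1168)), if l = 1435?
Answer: 139225962855512/77724015942515 ≈ 1.7913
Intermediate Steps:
(1/578 + (((1195 - 87)*(-49 + 993))/l - 984/(-2213)))/(406 + (-978 - 705)/(-288 - 1168)) = (1/578 + (((1195 - 87)*(-49 + 993))/1435 - 984/(-2213)))/(406 + (-978 - 705)/(-288 - 1168)) = (1/578 + ((1108*944)*(1/1435) - 984*(-1/2213)))/(406 - 1683/(-1456)) = (1/578 + (1045952*(1/1435) + 984/2213))/(406 - 1683*(-1/1456)) = (1/578 + (1045952/1435 + 984/2213))/(406 + 1683/1456) = (1/578 + 2316103816/3175655)/(592819/1456) = (1338711181303/1835528590)*(1456/592819) = 139225962855512/77724015942515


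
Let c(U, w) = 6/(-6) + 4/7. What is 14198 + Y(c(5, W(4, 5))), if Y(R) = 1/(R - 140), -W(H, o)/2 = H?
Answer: 13956627/983 ≈ 14198.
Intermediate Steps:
W(H, o) = -2*H
c(U, w) = -3/7 (c(U, w) = 6*(-⅙) + 4*(⅐) = -1 + 4/7 = -3/7)
Y(R) = 1/(-140 + R)
14198 + Y(c(5, W(4, 5))) = 14198 + 1/(-140 - 3/7) = 14198 + 1/(-983/7) = 14198 - 7/983 = 13956627/983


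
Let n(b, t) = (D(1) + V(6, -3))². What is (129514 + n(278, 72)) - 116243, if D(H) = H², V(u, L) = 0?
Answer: 13272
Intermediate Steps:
n(b, t) = 1 (n(b, t) = (1² + 0)² = (1 + 0)² = 1² = 1)
(129514 + n(278, 72)) - 116243 = (129514 + 1) - 116243 = 129515 - 116243 = 13272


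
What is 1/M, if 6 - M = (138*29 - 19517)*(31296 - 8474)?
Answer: 1/354083336 ≈ 2.8242e-9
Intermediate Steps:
M = 354083336 (M = 6 - (138*29 - 19517)*(31296 - 8474) = 6 - (4002 - 19517)*22822 = 6 - (-15515)*22822 = 6 - 1*(-354083330) = 6 + 354083330 = 354083336)
1/M = 1/354083336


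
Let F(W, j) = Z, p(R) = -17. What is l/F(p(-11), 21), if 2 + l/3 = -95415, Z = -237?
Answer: 95417/79 ≈ 1207.8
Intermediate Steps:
l = -286251 (l = -6 + 3*(-95415) = -6 - 286245 = -286251)
F(W, j) = -237
l/F(p(-11), 21) = -286251/(-237) = -286251*(-1/237) = 95417/79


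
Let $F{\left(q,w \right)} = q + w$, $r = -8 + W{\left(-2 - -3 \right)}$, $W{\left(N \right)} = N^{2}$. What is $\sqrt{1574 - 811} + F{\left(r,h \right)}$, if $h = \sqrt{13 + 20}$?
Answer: $-7 + \sqrt{33} + \sqrt{763} \approx 26.367$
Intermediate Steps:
$r = -7$ ($r = -8 + \left(-2 - -3\right)^{2} = -8 + \left(-2 + 3\right)^{2} = -8 + 1^{2} = -8 + 1 = -7$)
$h = \sqrt{33} \approx 5.7446$
$\sqrt{1574 - 811} + F{\left(r,h \right)} = \sqrt{1574 - 811} - \left(7 - \sqrt{33}\right) = \sqrt{763} - \left(7 - \sqrt{33}\right) = -7 + \sqrt{33} + \sqrt{763}$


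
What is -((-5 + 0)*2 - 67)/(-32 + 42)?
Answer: 77/10 ≈ 7.7000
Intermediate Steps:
-((-5 + 0)*2 - 67)/(-32 + 42) = -(-5*2 - 67)/10 = -(-10 - 67)/10 = -(-77)/10 = -1*(-77/10) = 77/10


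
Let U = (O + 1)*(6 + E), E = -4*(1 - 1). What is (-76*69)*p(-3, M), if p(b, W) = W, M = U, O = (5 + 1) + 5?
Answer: -377568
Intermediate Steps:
E = 0 (E = -4*0 = 0)
O = 11 (O = 6 + 5 = 11)
U = 72 (U = (11 + 1)*(6 + 0) = 12*6 = 72)
M = 72
(-76*69)*p(-3, M) = -76*69*72 = -5244*72 = -377568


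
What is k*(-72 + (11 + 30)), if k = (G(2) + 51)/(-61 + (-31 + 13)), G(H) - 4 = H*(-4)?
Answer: 1457/79 ≈ 18.443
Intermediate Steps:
G(H) = 4 - 4*H (G(H) = 4 + H*(-4) = 4 - 4*H)
k = -47/79 (k = ((4 - 4*2) + 51)/(-61 + (-31 + 13)) = ((4 - 8) + 51)/(-61 - 18) = (-4 + 51)/(-79) = 47*(-1/79) = -47/79 ≈ -0.59494)
k*(-72 + (11 + 30)) = -47*(-72 + (11 + 30))/79 = -47*(-72 + 41)/79 = -47/79*(-31) = 1457/79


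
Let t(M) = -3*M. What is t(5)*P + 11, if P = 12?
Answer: -169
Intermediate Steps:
t(5)*P + 11 = -3*5*12 + 11 = -15*12 + 11 = -180 + 11 = -169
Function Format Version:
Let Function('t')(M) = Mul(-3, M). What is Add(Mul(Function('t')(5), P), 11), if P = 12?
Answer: -169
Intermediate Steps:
Add(Mul(Function('t')(5), P), 11) = Add(Mul(Mul(-3, 5), 12), 11) = Add(Mul(-15, 12), 11) = Add(-180, 11) = -169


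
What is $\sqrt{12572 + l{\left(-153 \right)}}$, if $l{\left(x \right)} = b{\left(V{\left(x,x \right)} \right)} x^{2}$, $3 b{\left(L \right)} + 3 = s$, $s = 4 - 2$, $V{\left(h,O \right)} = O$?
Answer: $\sqrt{4769} \approx 69.058$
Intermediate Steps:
$s = 2$
$b{\left(L \right)} = - \frac{1}{3}$ ($b{\left(L \right)} = -1 + \frac{1}{3} \cdot 2 = -1 + \frac{2}{3} = - \frac{1}{3}$)
$l{\left(x \right)} = - \frac{x^{2}}{3}$
$\sqrt{12572 + l{\left(-153 \right)}} = \sqrt{12572 - \frac{\left(-153\right)^{2}}{3}} = \sqrt{12572 - 7803} = \sqrt{4769}$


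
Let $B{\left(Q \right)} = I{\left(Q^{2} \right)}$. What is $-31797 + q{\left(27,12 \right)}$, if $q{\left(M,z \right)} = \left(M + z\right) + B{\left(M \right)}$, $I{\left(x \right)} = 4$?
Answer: $-31754$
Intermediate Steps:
$B{\left(Q \right)} = 4$
$q{\left(M,z \right)} = 4 + M + z$ ($q{\left(M,z \right)} = \left(M + z\right) + 4 = 4 + M + z$)
$-31797 + q{\left(27,12 \right)} = -31797 + \left(4 + 27 + 12\right) = -31797 + 43 = -31754$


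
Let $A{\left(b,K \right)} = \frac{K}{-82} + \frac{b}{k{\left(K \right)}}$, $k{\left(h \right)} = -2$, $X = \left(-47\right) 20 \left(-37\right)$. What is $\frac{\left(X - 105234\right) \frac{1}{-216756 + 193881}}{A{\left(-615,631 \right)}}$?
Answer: $\frac{1444307}{140589750} \approx 0.010273$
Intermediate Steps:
$X = 34780$ ($X = \left(-940\right) \left(-37\right) = 34780$)
$A{\left(b,K \right)} = - \frac{b}{2} - \frac{K}{82}$ ($A{\left(b,K \right)} = \frac{K}{-82} + \frac{b}{-2} = K \left(- \frac{1}{82}\right) + b \left(- \frac{1}{2}\right) = - \frac{K}{82} - \frac{b}{2} = - \frac{b}{2} - \frac{K}{82}$)
$\frac{\left(X - 105234\right) \frac{1}{-216756 + 193881}}{A{\left(-615,631 \right)}} = \frac{\left(34780 - 105234\right) \frac{1}{-216756 + 193881}}{\left(- \frac{1}{2}\right) \left(-615\right) - \frac{631}{82}} = \frac{\left(-70454\right) \frac{1}{-22875}}{\frac{615}{2} - \frac{631}{82}} = \frac{\left(-70454\right) \left(- \frac{1}{22875}\right)}{\frac{12292}{41}} = \frac{70454}{22875} \cdot \frac{41}{12292} = \frac{1444307}{140589750}$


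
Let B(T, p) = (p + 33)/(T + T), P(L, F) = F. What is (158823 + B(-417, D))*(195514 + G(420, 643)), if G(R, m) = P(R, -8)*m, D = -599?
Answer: 12608104965380/417 ≈ 3.0235e+10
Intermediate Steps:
G(R, m) = -8*m
B(T, p) = (33 + p)/(2*T) (B(T, p) = (33 + p)/((2*T)) = (33 + p)*(1/(2*T)) = (33 + p)/(2*T))
(158823 + B(-417, D))*(195514 + G(420, 643)) = (158823 + (½)*(33 - 599)/(-417))*(195514 - 8*643) = (158823 + (½)*(-1/417)*(-566))*(195514 - 5144) = (158823 + 283/417)*190370 = (66229474/417)*190370 = 12608104965380/417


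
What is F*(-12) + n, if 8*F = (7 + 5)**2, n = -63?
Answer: -279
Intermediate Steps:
F = 18 (F = (7 + 5)**2/8 = (1/8)*12**2 = (1/8)*144 = 18)
F*(-12) + n = 18*(-12) - 63 = -216 - 63 = -279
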